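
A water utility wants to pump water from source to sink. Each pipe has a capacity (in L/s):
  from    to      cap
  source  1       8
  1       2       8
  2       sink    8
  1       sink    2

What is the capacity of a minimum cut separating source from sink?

8

Max flow = 8 (via 2 augmenting paths).
In the residual at optimum, the set reachable from source is {source}.
Cut edges: source->1 (cap 8). Sum = 8.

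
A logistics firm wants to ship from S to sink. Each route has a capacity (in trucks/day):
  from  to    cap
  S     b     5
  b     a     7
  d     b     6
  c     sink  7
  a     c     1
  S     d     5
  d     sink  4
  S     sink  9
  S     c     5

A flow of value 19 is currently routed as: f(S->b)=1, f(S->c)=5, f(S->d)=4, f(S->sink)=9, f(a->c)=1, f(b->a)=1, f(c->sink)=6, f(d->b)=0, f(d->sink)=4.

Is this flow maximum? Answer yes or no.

Yes

Residual reachable from S: {S, a, b, d}; sink is not reachable.
Saturated cut: S->c, S->sink, d->sink, a->c with total capacity 19 = current flow value. Flow is maximum.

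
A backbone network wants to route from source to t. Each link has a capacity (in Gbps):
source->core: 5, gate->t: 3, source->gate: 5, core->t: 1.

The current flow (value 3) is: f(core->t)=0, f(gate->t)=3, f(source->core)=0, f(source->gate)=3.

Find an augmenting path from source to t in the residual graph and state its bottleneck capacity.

source->core->t, bottleneck 1

Residual along source->core->t: source->core: 5, core->t: 1.
Bottleneck = min = 1.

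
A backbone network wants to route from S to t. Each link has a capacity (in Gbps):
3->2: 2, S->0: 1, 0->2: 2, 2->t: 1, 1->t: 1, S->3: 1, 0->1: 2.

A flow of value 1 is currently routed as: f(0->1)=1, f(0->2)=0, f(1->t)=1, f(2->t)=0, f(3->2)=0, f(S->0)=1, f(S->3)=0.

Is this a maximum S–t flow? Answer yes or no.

No

Residual path S->3->2->t has bottleneck 1 > 0.
Pushing 1 along it raises the flow to 2, so the given flow is not maximum.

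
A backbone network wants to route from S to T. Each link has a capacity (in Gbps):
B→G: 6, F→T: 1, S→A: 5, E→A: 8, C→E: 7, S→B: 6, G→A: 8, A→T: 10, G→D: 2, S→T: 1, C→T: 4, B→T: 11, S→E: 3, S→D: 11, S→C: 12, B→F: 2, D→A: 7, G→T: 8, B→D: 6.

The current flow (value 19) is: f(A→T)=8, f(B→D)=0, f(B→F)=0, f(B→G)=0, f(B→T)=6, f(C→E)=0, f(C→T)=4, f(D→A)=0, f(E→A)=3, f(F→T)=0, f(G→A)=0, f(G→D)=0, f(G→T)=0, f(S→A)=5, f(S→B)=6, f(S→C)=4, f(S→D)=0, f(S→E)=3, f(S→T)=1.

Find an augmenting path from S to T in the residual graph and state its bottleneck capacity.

S→D→A→T, bottleneck 2

Residual along S→D→A→T: S→D: 11, D→A: 7, A→T: 2.
Bottleneck = min = 2.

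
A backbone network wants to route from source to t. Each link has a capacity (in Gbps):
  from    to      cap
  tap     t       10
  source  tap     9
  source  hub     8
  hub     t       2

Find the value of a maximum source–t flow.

Augment source→hub→t: bottleneck 2. Total 2.
Augment source→tap→t: bottleneck 9. Total 11.
No augmenting path remains in the residual graph.

11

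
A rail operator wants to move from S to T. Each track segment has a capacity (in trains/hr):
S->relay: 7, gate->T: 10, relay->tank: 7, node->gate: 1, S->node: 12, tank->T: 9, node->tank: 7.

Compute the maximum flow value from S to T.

Augment S->relay->tank->T: bottleneck 7. Total 7.
Augment S->node->tank->T: bottleneck 2. Total 9.
Augment S->node->gate->T: bottleneck 1. Total 10.
No augmenting path remains in the residual graph.

10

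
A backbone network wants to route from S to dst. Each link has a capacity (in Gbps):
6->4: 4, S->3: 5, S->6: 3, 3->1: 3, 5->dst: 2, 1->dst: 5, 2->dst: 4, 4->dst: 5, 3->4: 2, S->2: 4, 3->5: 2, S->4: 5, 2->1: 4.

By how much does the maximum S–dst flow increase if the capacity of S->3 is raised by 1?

0

Original max flow = 14.
Even with extra capacity on S->3, another cut of capacity 14 remains binding.
New max flow = 14. Increase = 0.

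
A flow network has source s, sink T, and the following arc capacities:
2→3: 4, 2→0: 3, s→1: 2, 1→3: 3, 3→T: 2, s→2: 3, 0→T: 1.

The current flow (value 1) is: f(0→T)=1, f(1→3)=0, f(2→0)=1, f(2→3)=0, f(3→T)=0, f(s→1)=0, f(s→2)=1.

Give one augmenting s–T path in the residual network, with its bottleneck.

s→2→3→T, bottleneck 2

Residual along s→2→3→T: s→2: 2, 2→3: 4, 3→T: 2.
Bottleneck = min = 2.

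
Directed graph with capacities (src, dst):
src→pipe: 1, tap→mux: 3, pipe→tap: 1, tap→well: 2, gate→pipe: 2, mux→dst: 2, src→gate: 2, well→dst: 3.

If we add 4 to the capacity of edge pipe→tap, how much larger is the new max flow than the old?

2

Original max flow = 1.
After raising cap(pipe→tap), augmenting paths through that edge carry 2 more units.
New max flow = 3. Increase = 2.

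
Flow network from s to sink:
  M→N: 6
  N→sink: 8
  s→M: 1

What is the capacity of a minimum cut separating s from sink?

1

Max flow = 1 (via 1 augmenting path).
In the residual at optimum, the set reachable from s is {s}.
Cut edges: s→M (cap 1). Sum = 1.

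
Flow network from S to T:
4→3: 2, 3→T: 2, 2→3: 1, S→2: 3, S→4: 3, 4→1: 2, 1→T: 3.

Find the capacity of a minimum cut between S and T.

4

Max flow = 4 (via 3 augmenting paths).
In the residual at optimum, the set reachable from S is {2, S}.
Cut edges: S→4 (cap 3), 2→3 (cap 1). Sum = 4.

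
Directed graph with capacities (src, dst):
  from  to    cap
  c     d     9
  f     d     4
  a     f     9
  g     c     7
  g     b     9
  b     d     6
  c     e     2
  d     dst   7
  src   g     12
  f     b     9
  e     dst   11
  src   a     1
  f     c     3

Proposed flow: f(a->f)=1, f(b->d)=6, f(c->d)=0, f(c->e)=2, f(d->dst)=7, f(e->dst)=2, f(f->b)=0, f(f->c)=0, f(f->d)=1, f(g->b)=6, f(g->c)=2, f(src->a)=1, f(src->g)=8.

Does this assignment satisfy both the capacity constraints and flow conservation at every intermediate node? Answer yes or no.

Yes

Every edge has 0 ≤ f(e) ≤ cap(e).
At each intermediate node, inflow equals outflow.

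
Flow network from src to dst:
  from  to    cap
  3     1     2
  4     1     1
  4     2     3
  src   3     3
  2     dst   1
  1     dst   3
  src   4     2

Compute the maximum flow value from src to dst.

4

Augment src→3→1→dst: bottleneck 2. Total 2.
Augment src→4→1→dst: bottleneck 1. Total 3.
Augment src→4→2→dst: bottleneck 1. Total 4.
No augmenting path remains in the residual graph.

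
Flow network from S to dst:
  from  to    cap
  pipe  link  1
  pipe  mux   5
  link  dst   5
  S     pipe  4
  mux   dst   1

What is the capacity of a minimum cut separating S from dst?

2

Max flow = 2 (via 2 augmenting paths).
In the residual at optimum, the set reachable from S is {S, mux, pipe}.
Cut edges: pipe→link (cap 1), mux→dst (cap 1). Sum = 2.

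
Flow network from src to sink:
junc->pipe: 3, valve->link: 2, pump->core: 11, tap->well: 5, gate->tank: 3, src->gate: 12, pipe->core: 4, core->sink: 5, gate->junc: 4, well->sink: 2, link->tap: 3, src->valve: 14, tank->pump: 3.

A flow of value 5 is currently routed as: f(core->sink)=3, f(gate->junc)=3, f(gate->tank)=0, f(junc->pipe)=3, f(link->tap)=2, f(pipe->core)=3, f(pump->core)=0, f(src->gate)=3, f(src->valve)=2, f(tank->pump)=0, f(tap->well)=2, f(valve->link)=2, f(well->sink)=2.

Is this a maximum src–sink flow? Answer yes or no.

No

Residual path src->gate->tank->pump->core->sink has bottleneck 2 > 0.
Pushing 2 along it raises the flow to 7, so the given flow is not maximum.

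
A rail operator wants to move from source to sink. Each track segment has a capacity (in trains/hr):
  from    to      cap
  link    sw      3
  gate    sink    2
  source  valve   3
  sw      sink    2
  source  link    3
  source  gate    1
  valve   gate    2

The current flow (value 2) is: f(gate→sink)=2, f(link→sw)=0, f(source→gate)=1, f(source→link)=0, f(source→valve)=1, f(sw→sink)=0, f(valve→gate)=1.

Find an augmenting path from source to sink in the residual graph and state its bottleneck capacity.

Residual along source→link→sw→sink: source→link: 3, link→sw: 3, sw→sink: 2.
Bottleneck = min = 2.

source→link→sw→sink, bottleneck 2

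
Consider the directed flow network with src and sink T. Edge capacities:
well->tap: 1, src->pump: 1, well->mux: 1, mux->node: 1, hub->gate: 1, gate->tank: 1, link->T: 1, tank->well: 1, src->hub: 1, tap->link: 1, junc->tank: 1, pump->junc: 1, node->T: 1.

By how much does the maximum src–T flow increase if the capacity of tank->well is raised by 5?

Original max flow = 1.
After raising cap(tank->well), augmenting paths through that edge carry 1 more unit.
New max flow = 2. Increase = 1.

1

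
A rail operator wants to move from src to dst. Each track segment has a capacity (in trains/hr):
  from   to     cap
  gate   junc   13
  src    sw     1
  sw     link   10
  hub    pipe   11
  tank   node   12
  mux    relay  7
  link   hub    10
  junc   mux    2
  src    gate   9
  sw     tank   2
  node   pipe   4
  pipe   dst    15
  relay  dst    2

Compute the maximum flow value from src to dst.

Augment src->gate->junc->mux->relay->dst: bottleneck 2. Total 2.
Augment src->sw->link->hub->pipe->dst: bottleneck 1. Total 3.
No augmenting path remains in the residual graph.

3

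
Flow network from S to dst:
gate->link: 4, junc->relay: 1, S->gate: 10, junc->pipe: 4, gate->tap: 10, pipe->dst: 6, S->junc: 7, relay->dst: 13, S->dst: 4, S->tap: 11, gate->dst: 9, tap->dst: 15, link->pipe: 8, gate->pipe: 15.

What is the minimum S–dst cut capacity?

Max flow = 30 (via 6 augmenting paths).
In the residual at optimum, the set reachable from S is {S, junc}.
Cut edges: S->gate (cap 10), S->tap (cap 11), S->dst (cap 4), junc->relay (cap 1), junc->pipe (cap 4). Sum = 30.

30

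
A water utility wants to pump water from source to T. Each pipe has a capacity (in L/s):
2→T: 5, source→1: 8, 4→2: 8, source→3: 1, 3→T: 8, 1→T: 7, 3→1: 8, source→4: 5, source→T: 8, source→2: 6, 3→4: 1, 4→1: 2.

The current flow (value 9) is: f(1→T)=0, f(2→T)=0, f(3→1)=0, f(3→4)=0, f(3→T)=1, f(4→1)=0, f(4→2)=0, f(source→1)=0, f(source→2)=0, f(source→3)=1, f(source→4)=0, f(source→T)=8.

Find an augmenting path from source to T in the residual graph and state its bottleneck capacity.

Residual along source→2→T: source→2: 6, 2→T: 5.
Bottleneck = min = 5.

source→2→T, bottleneck 5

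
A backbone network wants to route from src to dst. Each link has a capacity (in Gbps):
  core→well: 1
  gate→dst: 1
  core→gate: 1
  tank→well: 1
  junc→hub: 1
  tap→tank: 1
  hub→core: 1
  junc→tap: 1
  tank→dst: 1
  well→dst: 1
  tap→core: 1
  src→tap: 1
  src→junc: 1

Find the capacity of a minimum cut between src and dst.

2

Max flow = 2 (via 2 augmenting paths).
In the residual at optimum, the set reachable from src is {src}.
Cut edges: src→junc (cap 1), src→tap (cap 1). Sum = 2.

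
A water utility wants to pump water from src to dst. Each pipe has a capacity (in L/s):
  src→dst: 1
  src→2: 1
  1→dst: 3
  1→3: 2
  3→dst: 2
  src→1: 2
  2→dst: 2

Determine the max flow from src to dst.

Augment src→dst: bottleneck 1. Total 1.
Augment src→1→dst: bottleneck 2. Total 3.
Augment src→2→dst: bottleneck 1. Total 4.
No augmenting path remains in the residual graph.

4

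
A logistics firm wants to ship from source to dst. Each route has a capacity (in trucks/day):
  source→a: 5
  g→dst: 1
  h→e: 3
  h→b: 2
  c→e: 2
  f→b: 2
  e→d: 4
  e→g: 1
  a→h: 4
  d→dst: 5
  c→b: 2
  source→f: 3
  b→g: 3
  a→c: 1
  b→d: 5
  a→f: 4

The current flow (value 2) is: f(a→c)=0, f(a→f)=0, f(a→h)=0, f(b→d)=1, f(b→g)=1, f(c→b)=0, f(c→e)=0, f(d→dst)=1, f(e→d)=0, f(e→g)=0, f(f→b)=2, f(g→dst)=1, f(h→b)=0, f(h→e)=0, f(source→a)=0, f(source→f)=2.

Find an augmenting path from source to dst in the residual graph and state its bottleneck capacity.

Residual along source→a→c→e→d→dst: source→a: 5, a→c: 1, c→e: 2, e→d: 4, d→dst: 4.
Bottleneck = min = 1.

source→a→c→e→d→dst, bottleneck 1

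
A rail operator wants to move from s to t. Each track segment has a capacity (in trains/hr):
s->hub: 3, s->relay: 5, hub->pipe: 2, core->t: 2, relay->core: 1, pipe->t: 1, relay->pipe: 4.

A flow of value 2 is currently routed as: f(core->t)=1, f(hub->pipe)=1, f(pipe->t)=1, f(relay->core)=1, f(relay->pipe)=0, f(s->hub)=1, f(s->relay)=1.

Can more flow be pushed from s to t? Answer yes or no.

Residual reachable from s: {hub, pipe, relay, s}; t is not reachable.
Saturated cut: relay->core, pipe->t with total capacity 2 = current flow value. Flow is maximum.

No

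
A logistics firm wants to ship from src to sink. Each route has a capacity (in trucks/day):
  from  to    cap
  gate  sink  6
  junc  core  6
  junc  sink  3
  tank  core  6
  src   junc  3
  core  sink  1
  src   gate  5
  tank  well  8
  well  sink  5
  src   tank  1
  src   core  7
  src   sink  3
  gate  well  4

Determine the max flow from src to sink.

Augment src->sink: bottleneck 3. Total 3.
Augment src->junc->sink: bottleneck 3. Total 6.
Augment src->gate->sink: bottleneck 5. Total 11.
Augment src->core->sink: bottleneck 1. Total 12.
Augment src->tank->well->sink: bottleneck 1. Total 13.
No augmenting path remains in the residual graph.

13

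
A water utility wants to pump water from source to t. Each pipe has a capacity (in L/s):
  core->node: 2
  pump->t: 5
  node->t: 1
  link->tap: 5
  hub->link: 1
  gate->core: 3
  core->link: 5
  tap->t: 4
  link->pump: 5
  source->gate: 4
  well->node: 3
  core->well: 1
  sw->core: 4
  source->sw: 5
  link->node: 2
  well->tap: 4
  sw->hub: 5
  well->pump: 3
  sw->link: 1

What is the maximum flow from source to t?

8

Augment source->sw->core->node->t: bottleneck 1. Total 1.
Augment source->sw->link->pump->t: bottleneck 1. Total 2.
Augment source->sw->core->well->pump->t: bottleneck 1. Total 3.
Augment source->sw->core->link->pump->t: bottleneck 2. Total 5.
Augment source->gate->core->link->pump->t: bottleneck 1. Total 6.
Augment source->gate->core->link->tap->t: bottleneck 2. Total 8.
No augmenting path remains in the residual graph.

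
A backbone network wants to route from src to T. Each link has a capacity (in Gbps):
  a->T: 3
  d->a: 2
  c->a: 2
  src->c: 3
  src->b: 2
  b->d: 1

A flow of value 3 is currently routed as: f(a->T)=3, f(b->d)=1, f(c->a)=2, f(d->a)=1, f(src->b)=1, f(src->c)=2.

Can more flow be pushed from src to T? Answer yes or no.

Residual reachable from src: {b, c, src}; T is not reachable.
Saturated cut: b->d, c->a with total capacity 3 = current flow value. Flow is maximum.

No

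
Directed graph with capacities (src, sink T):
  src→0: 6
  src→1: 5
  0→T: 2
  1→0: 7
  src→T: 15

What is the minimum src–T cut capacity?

17

Max flow = 17 (via 2 augmenting paths).
In the residual at optimum, the set reachable from src is {0, 1, src}.
Cut edges: src→T (cap 15), 0→T (cap 2). Sum = 17.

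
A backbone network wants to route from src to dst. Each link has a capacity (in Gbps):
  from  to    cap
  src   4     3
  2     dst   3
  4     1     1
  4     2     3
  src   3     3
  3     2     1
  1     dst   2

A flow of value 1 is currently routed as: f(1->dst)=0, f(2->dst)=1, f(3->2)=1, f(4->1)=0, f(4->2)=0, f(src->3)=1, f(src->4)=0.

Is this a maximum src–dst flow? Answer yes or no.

Residual path src->4->2->dst has bottleneck 2 > 0.
Pushing 2 along it raises the flow to 3, so the given flow is not maximum.

No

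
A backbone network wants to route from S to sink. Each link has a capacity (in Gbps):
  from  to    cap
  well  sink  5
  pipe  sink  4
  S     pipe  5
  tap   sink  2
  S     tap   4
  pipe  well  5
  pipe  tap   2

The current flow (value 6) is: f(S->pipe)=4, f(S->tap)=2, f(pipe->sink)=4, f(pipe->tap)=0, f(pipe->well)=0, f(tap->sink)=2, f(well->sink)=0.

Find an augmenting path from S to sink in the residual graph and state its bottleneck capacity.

Residual along S->pipe->well->sink: S->pipe: 1, pipe->well: 5, well->sink: 5.
Bottleneck = min = 1.

S->pipe->well->sink, bottleneck 1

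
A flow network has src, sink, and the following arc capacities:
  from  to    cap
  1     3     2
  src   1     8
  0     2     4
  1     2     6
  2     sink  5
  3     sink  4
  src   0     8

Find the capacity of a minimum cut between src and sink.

7

Max flow = 7 (via 2 augmenting paths).
In the residual at optimum, the set reachable from src is {0, 1, 2, src}.
Cut edges: 1->3 (cap 2), 2->sink (cap 5). Sum = 7.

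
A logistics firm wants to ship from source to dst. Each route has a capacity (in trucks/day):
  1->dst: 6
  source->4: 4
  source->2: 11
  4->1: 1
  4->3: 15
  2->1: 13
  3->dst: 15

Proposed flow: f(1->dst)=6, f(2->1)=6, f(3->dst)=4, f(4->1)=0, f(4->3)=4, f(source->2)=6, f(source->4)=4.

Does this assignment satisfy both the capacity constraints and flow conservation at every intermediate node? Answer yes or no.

Yes

Every edge has 0 ≤ f(e) ≤ cap(e).
At each intermediate node, inflow equals outflow.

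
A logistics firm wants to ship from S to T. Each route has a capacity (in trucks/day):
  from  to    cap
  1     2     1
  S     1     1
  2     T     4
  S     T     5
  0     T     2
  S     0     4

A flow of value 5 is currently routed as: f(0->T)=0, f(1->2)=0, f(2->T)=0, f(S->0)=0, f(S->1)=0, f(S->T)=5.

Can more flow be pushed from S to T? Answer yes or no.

Residual path S->0->T has bottleneck 2 > 0.
Pushing 2 along it raises the flow to 7, so the given flow is not maximum.

Yes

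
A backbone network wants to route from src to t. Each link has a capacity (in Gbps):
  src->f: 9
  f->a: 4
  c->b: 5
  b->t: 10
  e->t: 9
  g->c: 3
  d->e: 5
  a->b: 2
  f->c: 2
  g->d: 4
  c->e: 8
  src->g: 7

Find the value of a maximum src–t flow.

Augment src->f->a->b->t: bottleneck 2. Total 2.
Augment src->f->c->b->t: bottleneck 2. Total 4.
Augment src->g->c->b->t: bottleneck 3. Total 7.
Augment src->g->d->e->t: bottleneck 4. Total 11.
No augmenting path remains in the residual graph.

11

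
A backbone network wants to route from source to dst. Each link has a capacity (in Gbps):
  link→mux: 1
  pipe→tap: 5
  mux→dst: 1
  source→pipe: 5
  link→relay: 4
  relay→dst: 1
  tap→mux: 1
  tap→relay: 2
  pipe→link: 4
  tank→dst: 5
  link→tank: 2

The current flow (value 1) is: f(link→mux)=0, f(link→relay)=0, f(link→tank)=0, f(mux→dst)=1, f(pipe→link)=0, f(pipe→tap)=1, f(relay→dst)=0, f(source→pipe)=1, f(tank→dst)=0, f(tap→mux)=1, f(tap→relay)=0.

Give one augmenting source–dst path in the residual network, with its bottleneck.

Residual along source→pipe→tap→relay→dst: source→pipe: 4, pipe→tap: 4, tap→relay: 2, relay→dst: 1.
Bottleneck = min = 1.

source→pipe→tap→relay→dst, bottleneck 1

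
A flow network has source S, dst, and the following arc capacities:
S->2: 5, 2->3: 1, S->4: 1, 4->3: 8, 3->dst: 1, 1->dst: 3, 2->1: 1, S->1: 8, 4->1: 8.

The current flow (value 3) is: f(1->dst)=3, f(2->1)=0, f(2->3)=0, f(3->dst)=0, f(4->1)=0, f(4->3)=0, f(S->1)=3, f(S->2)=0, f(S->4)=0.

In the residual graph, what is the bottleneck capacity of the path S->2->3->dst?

1

Residual capacities along the path: S->2: 5, 2->3: 1, 3->dst: 1.
Minimum is 1.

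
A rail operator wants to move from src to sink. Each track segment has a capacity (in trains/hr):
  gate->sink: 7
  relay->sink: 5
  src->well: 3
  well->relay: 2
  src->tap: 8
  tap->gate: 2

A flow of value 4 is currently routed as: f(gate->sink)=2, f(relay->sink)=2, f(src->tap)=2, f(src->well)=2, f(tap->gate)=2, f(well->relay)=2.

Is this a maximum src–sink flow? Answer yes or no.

Residual reachable from src: {src, tap, well}; sink is not reachable.
Saturated cut: well->relay, tap->gate with total capacity 4 = current flow value. Flow is maximum.

Yes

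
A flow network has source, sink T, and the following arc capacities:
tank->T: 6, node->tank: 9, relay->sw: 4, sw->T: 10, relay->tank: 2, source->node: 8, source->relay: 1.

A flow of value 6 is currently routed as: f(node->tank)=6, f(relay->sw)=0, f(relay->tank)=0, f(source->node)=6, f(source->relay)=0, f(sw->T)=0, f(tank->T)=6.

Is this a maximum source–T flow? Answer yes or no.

Residual path source->relay->sw->T has bottleneck 1 > 0.
Pushing 1 along it raises the flow to 7, so the given flow is not maximum.

No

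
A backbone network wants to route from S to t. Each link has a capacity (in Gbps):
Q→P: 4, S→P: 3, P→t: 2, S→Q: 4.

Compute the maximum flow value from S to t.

2

Augment S→P→t: bottleneck 2. Total 2.
No augmenting path remains in the residual graph.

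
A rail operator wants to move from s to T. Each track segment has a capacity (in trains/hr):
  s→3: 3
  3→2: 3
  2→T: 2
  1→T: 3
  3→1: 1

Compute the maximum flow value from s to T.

3

Augment s→3→1→T: bottleneck 1. Total 1.
Augment s→3→2→T: bottleneck 2. Total 3.
No augmenting path remains in the residual graph.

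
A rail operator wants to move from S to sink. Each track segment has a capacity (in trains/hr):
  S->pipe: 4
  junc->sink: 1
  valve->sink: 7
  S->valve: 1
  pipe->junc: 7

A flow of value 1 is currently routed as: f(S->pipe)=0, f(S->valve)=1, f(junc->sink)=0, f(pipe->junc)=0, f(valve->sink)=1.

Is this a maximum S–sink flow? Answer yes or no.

No

Residual path S->pipe->junc->sink has bottleneck 1 > 0.
Pushing 1 along it raises the flow to 2, so the given flow is not maximum.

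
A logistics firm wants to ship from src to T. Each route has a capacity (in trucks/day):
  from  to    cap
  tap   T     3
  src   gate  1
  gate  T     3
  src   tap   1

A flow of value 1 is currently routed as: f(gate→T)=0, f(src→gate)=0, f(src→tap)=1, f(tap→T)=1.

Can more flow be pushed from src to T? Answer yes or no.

Yes

Residual path src→gate→T has bottleneck 1 > 0.
Pushing 1 along it raises the flow to 2, so the given flow is not maximum.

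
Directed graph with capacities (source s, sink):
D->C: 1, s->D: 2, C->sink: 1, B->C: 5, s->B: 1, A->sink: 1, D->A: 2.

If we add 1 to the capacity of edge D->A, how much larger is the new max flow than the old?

Original max flow = 2.
Edge D->A does not cross the min cut (source side {A, B, C, D, s}), so extra capacity there cannot help.
New max flow = 2. Increase = 0.

0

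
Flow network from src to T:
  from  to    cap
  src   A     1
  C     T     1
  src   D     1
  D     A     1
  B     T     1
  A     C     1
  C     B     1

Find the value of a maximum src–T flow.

Augment src->A->C->T: bottleneck 1. Total 1.
No augmenting path remains in the residual graph.

1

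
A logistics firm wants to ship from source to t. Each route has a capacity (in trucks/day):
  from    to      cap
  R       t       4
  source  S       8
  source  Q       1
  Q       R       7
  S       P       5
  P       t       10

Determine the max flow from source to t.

6

Augment source->Q->R->t: bottleneck 1. Total 1.
Augment source->S->P->t: bottleneck 5. Total 6.
No augmenting path remains in the residual graph.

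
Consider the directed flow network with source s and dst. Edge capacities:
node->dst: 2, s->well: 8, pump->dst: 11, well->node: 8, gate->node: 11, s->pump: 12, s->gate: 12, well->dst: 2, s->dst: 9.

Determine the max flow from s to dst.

Augment s->dst: bottleneck 9. Total 9.
Augment s->pump->dst: bottleneck 11. Total 20.
Augment s->well->dst: bottleneck 2. Total 22.
Augment s->gate->node->dst: bottleneck 2. Total 24.
No augmenting path remains in the residual graph.

24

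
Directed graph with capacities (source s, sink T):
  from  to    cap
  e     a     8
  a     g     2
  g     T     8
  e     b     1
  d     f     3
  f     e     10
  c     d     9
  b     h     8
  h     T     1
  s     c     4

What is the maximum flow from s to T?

Augment s→c→d→f→e→a→g→T: bottleneck 2. Total 2.
Augment s→c→d→f→e→b→h→T: bottleneck 1. Total 3.
No augmenting path remains in the residual graph.

3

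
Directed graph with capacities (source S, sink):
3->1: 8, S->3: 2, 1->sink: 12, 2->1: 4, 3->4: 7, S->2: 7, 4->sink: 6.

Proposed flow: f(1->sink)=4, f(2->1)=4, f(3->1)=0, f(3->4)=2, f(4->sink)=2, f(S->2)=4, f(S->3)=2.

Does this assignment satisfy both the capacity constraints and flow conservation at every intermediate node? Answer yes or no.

Every edge has 0 ≤ f(e) ≤ cap(e).
At each intermediate node, inflow equals outflow.

Yes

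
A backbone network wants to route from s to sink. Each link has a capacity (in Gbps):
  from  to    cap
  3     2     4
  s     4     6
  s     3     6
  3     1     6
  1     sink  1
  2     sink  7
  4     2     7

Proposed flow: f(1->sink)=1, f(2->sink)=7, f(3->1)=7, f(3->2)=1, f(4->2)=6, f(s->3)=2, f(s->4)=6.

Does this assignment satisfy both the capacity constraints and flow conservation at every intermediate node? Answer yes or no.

Capacity violated on 3->1: flow 7 > capacity 6.

No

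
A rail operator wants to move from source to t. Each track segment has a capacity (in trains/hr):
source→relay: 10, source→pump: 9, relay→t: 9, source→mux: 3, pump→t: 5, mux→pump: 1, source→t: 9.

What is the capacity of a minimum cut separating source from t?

Max flow = 23 (via 3 augmenting paths).
In the residual at optimum, the set reachable from source is {mux, pump, relay, source}.
Cut edges: source→t (cap 9), relay→t (cap 9), pump→t (cap 5). Sum = 23.

23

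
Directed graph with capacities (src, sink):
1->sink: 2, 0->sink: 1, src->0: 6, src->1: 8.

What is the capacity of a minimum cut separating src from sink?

Max flow = 3 (via 2 augmenting paths).
In the residual at optimum, the set reachable from src is {0, 1, src}.
Cut edges: 1->sink (cap 2), 0->sink (cap 1). Sum = 3.

3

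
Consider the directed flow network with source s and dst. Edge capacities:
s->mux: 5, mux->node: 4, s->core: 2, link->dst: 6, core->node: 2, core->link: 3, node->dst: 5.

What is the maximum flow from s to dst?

Augment s->core->link->dst: bottleneck 2. Total 2.
Augment s->mux->node->dst: bottleneck 4. Total 6.
No augmenting path remains in the residual graph.

6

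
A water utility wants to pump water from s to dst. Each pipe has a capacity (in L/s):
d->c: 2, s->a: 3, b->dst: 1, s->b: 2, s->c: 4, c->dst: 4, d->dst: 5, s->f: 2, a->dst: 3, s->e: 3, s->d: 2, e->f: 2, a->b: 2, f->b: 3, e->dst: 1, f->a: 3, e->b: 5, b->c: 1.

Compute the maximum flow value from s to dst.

Augment s->e->dst: bottleneck 1. Total 1.
Augment s->a->dst: bottleneck 3. Total 4.
Augment s->b->dst: bottleneck 1. Total 5.
Augment s->d->dst: bottleneck 2. Total 7.
Augment s->c->dst: bottleneck 4. Total 11.
No augmenting path remains in the residual graph.

11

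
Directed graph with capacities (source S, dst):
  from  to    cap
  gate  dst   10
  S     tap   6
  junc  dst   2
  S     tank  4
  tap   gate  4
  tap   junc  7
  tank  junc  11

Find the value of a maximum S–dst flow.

Augment S→tap→gate→dst: bottleneck 4. Total 4.
Augment S→tap→junc→dst: bottleneck 2. Total 6.
No augmenting path remains in the residual graph.

6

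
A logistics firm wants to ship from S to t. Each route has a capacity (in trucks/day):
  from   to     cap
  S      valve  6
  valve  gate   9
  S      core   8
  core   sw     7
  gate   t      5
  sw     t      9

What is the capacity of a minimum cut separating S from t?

12

Max flow = 12 (via 2 augmenting paths).
In the residual at optimum, the set reachable from S is {S, core, gate, valve}.
Cut edges: core→sw (cap 7), gate→t (cap 5). Sum = 12.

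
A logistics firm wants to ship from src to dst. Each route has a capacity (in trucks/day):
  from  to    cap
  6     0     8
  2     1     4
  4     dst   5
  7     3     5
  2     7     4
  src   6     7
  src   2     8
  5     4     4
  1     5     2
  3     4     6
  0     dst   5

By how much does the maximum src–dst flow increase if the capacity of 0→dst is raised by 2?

2

Original max flow = 10.
After raising cap(0→dst), augmenting paths through that edge carry 2 more units.
New max flow = 12. Increase = 2.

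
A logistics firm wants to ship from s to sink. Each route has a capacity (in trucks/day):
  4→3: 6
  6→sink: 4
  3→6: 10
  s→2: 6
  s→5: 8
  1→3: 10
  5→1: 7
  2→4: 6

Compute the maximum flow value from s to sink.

4

Augment s→2→4→3→6→sink: bottleneck 4. Total 4.
No augmenting path remains in the residual graph.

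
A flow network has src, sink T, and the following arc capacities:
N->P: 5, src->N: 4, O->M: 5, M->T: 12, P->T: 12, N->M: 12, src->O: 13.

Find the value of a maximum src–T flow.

Augment src->N->P->T: bottleneck 4. Total 4.
Augment src->O->M->T: bottleneck 5. Total 9.
No augmenting path remains in the residual graph.

9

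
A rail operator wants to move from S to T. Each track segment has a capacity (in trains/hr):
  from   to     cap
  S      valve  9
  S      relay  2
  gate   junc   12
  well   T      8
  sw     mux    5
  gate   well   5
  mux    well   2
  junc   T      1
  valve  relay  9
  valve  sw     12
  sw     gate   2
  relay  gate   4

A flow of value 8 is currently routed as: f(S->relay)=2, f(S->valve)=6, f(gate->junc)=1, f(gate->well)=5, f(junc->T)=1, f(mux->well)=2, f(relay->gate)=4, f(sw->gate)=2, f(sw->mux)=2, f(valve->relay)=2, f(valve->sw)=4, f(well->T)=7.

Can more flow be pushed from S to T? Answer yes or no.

Residual reachable from S: {S, mux, relay, sw, valve}; T is not reachable.
Saturated cut: sw->gate, relay->gate, mux->well with total capacity 8 = current flow value. Flow is maximum.

No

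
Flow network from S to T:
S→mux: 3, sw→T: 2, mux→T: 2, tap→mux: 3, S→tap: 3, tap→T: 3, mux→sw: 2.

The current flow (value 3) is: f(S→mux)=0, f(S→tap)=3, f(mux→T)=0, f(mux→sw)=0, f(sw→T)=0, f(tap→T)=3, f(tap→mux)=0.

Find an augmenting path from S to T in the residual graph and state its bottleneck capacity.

S→mux→T, bottleneck 2

Residual along S→mux→T: S→mux: 3, mux→T: 2.
Bottleneck = min = 2.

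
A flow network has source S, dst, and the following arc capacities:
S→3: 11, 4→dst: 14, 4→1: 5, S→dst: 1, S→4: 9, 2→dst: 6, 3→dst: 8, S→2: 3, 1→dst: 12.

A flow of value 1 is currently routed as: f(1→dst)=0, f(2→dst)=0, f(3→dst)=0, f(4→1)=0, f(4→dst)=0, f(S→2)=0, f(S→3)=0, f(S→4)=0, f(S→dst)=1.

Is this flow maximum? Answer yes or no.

No

Residual path S→2→dst has bottleneck 3 > 0.
Pushing 3 along it raises the flow to 4, so the given flow is not maximum.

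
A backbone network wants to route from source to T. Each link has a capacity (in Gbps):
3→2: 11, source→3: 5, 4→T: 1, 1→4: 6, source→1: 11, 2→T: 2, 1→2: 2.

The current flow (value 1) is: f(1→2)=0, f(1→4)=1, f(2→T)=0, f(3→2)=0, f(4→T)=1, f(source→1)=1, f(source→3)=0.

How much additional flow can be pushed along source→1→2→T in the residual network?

Residual capacities along the path: source→1: 10, 1→2: 2, 2→T: 2.
Minimum is 2.

2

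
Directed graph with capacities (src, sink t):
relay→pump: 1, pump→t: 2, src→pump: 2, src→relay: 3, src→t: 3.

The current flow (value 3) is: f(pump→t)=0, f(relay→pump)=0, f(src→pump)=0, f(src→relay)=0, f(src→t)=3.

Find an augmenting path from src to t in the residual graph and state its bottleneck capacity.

Residual along src→pump→t: src→pump: 2, pump→t: 2.
Bottleneck = min = 2.

src→pump→t, bottleneck 2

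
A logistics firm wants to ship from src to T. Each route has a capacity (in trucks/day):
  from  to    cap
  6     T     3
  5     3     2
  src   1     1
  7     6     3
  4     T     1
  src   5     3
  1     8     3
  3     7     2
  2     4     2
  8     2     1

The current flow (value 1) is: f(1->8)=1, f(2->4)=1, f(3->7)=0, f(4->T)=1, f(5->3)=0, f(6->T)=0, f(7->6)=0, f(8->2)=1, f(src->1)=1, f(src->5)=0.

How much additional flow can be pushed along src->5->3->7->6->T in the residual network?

Residual capacities along the path: src->5: 3, 5->3: 2, 3->7: 2, 7->6: 3, 6->T: 3.
Minimum is 2.

2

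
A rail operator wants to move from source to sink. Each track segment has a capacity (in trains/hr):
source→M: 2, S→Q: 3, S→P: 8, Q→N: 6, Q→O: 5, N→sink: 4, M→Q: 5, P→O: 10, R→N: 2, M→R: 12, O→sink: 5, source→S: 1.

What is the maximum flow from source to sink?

Augment source→S→P→O→sink: bottleneck 1. Total 1.
Augment source→M→Q→O→sink: bottleneck 2. Total 3.
No augmenting path remains in the residual graph.

3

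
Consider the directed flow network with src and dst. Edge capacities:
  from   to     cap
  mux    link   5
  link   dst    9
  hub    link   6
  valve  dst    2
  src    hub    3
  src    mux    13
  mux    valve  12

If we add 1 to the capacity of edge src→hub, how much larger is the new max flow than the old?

Original max flow = 10.
After raising cap(src→hub), augmenting paths through that edge carry 1 more unit.
New max flow = 11. Increase = 1.

1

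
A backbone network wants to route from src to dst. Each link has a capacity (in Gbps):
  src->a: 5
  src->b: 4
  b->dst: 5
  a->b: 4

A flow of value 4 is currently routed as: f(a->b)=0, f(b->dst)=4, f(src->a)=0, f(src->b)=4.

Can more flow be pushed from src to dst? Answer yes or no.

Residual path src->a->b->dst has bottleneck 1 > 0.
Pushing 1 along it raises the flow to 5, so the given flow is not maximum.

Yes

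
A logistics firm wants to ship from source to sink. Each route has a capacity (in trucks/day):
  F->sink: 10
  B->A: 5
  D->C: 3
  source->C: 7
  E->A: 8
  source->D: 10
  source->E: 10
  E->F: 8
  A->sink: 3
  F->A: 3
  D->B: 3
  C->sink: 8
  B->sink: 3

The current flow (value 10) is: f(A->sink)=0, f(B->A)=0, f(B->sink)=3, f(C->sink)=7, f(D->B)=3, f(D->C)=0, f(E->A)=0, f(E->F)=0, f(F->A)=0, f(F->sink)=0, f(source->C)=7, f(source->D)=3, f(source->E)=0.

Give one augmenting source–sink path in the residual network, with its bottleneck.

source->D->C->sink, bottleneck 1

Residual along source->D->C->sink: source->D: 7, D->C: 3, C->sink: 1.
Bottleneck = min = 1.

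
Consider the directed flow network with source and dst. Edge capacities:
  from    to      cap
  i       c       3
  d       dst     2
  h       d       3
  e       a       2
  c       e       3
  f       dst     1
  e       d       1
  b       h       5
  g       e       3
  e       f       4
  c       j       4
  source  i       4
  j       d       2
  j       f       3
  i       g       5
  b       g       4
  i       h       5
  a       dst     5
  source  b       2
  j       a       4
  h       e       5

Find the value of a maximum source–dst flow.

Augment source->b->h->d->dst: bottleneck 2. Total 2.
Augment source->i->c->e->a->dst: bottleneck 2. Total 4.
Augment source->i->c->e->f->dst: bottleneck 1. Total 5.
Augment source->i->g->e->c->j->a->dst: bottleneck 1. Total 6.
No augmenting path remains in the residual graph.

6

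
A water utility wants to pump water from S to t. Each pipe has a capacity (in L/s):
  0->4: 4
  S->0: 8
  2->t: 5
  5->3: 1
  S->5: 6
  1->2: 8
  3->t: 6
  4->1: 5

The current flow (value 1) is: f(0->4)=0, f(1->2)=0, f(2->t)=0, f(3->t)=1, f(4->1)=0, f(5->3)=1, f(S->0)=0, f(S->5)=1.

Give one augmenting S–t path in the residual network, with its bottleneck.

Residual along S->0->4->1->2->t: S->0: 8, 0->4: 4, 4->1: 5, 1->2: 8, 2->t: 5.
Bottleneck = min = 4.

S->0->4->1->2->t, bottleneck 4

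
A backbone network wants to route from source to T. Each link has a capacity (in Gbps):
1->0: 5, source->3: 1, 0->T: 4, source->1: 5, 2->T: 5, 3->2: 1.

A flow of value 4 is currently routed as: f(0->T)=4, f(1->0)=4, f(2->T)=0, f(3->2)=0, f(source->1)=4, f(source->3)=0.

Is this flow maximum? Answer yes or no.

Residual path source->3->2->T has bottleneck 1 > 0.
Pushing 1 along it raises the flow to 5, so the given flow is not maximum.

No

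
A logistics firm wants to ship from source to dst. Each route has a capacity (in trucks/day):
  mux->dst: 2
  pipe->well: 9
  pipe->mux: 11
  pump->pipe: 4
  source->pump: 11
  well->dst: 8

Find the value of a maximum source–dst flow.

4

Augment source->pump->pipe->mux->dst: bottleneck 2. Total 2.
Augment source->pump->pipe->well->dst: bottleneck 2. Total 4.
No augmenting path remains in the residual graph.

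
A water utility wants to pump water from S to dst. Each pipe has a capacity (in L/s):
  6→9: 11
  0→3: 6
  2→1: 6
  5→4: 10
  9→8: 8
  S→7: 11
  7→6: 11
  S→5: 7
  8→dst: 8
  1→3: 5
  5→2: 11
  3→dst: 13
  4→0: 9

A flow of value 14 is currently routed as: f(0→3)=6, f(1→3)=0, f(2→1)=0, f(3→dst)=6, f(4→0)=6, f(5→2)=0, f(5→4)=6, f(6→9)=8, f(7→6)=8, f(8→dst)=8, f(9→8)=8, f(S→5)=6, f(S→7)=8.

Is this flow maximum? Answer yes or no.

No

Residual path S→5→2→1→3→dst has bottleneck 1 > 0.
Pushing 1 along it raises the flow to 15, so the given flow is not maximum.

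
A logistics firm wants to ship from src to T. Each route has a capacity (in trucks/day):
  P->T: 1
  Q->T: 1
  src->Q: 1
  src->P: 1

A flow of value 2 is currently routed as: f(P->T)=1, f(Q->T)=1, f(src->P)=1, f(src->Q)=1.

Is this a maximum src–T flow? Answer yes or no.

Yes

Residual reachable from src: {src}; T is not reachable.
Saturated cut: src->P, src->Q with total capacity 2 = current flow value. Flow is maximum.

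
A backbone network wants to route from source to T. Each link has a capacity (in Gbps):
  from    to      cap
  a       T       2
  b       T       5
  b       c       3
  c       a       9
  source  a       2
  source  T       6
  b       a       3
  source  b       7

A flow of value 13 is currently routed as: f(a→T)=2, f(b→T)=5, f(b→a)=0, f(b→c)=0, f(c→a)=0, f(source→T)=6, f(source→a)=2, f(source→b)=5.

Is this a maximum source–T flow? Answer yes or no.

Yes

Residual reachable from source: {a, b, c, source}; T is not reachable.
Saturated cut: source→T, b→T, a→T with total capacity 13 = current flow value. Flow is maximum.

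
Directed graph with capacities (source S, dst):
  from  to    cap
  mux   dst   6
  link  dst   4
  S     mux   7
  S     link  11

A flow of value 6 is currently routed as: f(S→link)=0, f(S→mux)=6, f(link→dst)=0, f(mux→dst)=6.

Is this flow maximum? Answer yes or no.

No

Residual path S→link→dst has bottleneck 4 > 0.
Pushing 4 along it raises the flow to 10, so the given flow is not maximum.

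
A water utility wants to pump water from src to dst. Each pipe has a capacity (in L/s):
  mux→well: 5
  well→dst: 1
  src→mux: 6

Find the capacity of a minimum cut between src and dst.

1

Max flow = 1 (via 1 augmenting path).
In the residual at optimum, the set reachable from src is {mux, src, well}.
Cut edges: well→dst (cap 1). Sum = 1.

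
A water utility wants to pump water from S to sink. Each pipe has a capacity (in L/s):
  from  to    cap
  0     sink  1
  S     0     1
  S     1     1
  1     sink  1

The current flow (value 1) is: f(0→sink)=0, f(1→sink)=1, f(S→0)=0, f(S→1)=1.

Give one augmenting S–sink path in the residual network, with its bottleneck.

Residual along S→0→sink: S→0: 1, 0→sink: 1.
Bottleneck = min = 1.

S→0→sink, bottleneck 1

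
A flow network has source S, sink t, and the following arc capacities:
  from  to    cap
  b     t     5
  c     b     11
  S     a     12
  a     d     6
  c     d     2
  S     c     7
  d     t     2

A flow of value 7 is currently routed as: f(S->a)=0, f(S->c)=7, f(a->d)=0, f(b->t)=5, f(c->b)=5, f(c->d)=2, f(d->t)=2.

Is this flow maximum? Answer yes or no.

Residual reachable from S: {S, a, b, c, d}; t is not reachable.
Saturated cut: b->t, d->t with total capacity 7 = current flow value. Flow is maximum.

Yes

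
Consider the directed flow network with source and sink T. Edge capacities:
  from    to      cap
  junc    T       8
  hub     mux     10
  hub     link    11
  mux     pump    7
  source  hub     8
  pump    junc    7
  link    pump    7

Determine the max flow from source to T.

Augment source→hub→mux→pump→junc→T: bottleneck 7. Total 7.
No augmenting path remains in the residual graph.

7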